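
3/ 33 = 1/ 11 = 0.09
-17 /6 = -2.83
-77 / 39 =-1.97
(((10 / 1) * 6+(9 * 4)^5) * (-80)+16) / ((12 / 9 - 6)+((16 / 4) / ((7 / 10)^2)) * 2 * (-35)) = 8396699.96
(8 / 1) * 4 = 32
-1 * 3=-3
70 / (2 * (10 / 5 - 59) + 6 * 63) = 35 / 132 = 0.27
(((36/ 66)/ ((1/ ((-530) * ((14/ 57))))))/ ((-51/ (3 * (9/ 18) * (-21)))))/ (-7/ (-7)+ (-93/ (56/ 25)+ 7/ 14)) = 2908640/ 2654091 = 1.10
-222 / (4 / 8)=-444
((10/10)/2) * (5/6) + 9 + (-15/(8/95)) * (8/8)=-4049/24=-168.71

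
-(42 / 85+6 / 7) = -804 / 595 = -1.35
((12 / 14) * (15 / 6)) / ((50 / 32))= 48 / 35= 1.37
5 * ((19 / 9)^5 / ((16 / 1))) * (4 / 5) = 10.48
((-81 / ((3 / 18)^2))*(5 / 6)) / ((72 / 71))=-2396.25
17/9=1.89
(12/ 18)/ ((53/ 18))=12/ 53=0.23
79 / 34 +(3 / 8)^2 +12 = 15737 / 1088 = 14.46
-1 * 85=-85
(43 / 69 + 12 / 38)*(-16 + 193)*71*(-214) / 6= -551762513 / 1311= -420871.48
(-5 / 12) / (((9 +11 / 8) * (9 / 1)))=-10 / 2241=-0.00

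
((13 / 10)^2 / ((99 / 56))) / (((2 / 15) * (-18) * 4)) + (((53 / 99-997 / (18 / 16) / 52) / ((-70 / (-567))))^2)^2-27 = 288702599148252936509 / 903229058160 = 319633869.77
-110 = -110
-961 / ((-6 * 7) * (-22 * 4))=-0.26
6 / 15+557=2787 / 5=557.40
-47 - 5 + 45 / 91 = -4687 / 91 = -51.51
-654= -654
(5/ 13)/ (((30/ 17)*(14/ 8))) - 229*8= -500102/ 273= -1831.88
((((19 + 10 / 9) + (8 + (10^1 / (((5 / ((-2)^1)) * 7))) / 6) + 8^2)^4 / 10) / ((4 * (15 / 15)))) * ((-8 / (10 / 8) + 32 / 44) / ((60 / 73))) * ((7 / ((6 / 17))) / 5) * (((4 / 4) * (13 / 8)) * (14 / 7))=-21531733825143543859 / 135025380000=-159464345.33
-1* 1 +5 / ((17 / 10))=33 / 17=1.94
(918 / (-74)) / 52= -459 / 1924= -0.24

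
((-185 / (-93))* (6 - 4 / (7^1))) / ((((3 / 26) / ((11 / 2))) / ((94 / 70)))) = 9449726 / 13671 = 691.22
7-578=-571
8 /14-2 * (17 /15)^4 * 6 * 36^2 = -112249724 /4375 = -25657.08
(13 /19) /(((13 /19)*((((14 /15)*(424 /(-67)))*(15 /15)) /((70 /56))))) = -5025 /23744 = -0.21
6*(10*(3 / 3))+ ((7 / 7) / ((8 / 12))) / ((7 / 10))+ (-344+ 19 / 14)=-561 / 2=-280.50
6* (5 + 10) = 90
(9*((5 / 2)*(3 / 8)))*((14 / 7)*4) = 135 / 2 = 67.50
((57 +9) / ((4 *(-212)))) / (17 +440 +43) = -33 / 212000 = -0.00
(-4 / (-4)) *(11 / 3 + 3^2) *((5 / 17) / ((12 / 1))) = 0.31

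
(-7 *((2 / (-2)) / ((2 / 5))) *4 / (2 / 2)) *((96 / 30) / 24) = 28 / 3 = 9.33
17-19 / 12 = 185 / 12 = 15.42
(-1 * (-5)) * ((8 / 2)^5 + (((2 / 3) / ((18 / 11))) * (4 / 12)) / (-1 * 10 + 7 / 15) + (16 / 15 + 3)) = 1804232 / 351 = 5140.26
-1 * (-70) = 70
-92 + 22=-70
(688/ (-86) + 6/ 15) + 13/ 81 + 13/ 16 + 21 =93137/ 6480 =14.37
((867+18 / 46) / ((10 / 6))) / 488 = 5985 / 5612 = 1.07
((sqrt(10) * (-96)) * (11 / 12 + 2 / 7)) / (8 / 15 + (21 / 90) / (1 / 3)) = -24240 * sqrt(10) / 259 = -295.96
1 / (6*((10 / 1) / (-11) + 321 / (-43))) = -473 / 23766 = -0.02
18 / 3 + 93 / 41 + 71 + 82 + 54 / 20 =67227 / 410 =163.97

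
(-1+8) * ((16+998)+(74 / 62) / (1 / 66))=237132 / 31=7649.42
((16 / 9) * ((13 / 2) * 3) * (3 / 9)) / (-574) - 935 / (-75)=160747 / 12915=12.45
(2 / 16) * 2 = 1 / 4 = 0.25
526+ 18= 544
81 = 81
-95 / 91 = -1.04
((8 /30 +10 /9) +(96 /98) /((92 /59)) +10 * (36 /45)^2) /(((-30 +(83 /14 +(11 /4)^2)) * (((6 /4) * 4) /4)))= -2728384 /8037603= -0.34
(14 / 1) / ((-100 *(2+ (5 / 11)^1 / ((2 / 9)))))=-0.03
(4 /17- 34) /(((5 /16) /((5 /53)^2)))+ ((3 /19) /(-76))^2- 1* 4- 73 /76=-5.92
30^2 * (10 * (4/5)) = 7200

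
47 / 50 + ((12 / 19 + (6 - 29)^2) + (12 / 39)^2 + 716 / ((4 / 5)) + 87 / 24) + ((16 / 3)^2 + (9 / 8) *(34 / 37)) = 311961646469 / 213852600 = 1458.77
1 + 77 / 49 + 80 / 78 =982 / 273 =3.60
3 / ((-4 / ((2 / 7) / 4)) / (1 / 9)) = -1 / 168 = -0.01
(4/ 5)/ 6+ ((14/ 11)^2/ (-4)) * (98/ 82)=-26093/ 74415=-0.35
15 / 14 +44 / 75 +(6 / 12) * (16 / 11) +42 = 44.39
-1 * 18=-18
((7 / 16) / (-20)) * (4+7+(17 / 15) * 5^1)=-0.36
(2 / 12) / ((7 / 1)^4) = 0.00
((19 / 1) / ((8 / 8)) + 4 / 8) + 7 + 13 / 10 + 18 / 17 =2453 / 85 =28.86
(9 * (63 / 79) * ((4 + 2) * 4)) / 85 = 13608 / 6715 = 2.03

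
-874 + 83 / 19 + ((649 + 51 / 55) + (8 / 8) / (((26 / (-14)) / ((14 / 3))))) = -9056459 / 40755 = -222.22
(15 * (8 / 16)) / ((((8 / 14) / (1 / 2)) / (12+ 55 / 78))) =34685 / 416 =83.38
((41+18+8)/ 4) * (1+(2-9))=-100.50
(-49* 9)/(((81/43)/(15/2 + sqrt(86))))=-2107* sqrt(86)/9 - 10535/6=-3926.89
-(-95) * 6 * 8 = 4560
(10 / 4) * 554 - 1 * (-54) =1439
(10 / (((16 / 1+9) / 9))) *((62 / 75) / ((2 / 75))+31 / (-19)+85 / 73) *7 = 5335974 / 6935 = 769.43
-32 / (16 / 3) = -6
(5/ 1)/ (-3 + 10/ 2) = 5/ 2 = 2.50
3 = 3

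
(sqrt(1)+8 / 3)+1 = 14 / 3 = 4.67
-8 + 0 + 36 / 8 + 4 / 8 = -3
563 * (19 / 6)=1782.83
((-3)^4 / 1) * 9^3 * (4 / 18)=13122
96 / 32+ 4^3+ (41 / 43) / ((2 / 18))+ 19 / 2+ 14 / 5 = 37789 / 430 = 87.88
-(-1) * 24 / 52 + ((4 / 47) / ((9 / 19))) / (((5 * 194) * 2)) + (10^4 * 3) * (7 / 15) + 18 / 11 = 410781859217 / 29337165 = 14002.10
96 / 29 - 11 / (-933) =89887 / 27057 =3.32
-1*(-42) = 42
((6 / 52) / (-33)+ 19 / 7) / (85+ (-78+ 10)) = 5427 / 34034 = 0.16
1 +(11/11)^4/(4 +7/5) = 32/27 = 1.19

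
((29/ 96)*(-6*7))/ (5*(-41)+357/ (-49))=1421/ 23776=0.06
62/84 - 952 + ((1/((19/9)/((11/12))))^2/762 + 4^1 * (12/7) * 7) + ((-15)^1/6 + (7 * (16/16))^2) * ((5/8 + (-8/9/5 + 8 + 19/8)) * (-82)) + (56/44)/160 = -71454547734853/1694505120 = -42168.39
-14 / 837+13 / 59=10055 / 49383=0.20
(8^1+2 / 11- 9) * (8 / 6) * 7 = -84 / 11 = -7.64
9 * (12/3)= 36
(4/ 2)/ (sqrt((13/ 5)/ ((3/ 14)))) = sqrt(2730)/ 91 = 0.57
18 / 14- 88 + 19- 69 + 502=365.29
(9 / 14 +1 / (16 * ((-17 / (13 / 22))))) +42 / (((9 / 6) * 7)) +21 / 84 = 4.89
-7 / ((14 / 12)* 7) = -6 / 7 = -0.86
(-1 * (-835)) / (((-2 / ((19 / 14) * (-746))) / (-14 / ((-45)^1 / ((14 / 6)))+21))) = 495898651 / 54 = 9183308.35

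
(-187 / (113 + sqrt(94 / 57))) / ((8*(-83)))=1204467 / 483218696 - 187*sqrt(5358) / 483218696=0.00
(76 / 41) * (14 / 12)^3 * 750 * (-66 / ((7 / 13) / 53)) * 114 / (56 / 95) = -227431579375 / 82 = -2773555846.04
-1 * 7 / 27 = -7 / 27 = -0.26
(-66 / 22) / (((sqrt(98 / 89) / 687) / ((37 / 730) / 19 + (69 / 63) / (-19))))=11000931 * sqrt(178) / 1359260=107.98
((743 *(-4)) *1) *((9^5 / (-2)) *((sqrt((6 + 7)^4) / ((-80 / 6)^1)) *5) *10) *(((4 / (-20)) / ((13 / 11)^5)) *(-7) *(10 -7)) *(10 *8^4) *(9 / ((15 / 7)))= -17428279733400431.98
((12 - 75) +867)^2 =646416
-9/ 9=-1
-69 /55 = -1.25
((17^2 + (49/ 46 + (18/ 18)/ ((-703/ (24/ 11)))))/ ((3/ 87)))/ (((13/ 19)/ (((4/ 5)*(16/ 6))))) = 9575133232/ 365079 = 26227.57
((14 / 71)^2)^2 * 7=268912 / 25411681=0.01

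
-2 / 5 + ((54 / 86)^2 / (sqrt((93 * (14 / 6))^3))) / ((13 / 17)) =-0.40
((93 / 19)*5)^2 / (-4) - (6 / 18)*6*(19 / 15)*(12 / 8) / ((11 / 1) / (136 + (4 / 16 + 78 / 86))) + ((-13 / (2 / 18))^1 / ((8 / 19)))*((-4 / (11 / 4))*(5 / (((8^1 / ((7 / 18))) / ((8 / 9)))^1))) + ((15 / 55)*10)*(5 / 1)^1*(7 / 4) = -85.93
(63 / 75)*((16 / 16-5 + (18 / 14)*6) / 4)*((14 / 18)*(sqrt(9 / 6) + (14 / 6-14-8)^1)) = -5369 / 450 + 91*sqrt(6) / 300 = -11.19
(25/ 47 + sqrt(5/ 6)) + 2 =sqrt(30)/ 6 + 119/ 47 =3.44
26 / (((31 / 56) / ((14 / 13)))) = 1568 / 31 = 50.58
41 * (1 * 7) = 287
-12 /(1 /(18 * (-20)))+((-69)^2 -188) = 8893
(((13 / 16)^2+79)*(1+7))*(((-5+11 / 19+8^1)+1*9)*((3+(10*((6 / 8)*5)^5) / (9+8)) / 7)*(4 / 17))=2661851365707 / 22491136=118351.13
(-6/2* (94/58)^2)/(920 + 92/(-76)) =-41971/4893779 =-0.01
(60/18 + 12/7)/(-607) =-106/12747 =-0.01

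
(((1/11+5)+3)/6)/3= 89/198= 0.45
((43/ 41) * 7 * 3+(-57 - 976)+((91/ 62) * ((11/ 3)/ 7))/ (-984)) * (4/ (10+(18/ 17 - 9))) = -3145560031/ 1601460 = -1964.18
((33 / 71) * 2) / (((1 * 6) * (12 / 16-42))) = -4 / 1065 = -0.00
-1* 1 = -1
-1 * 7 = -7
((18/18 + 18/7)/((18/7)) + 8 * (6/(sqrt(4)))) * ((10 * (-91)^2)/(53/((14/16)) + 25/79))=10463913005/303039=34529.92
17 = 17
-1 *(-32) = 32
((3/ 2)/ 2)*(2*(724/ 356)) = 543/ 178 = 3.05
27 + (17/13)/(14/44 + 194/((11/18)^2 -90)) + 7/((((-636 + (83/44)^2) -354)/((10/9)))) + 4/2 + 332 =2020362154905577/5607695439099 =360.28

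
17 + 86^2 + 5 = 7418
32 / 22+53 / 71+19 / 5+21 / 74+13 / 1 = 5572731 / 288970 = 19.28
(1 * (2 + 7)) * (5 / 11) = 45 / 11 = 4.09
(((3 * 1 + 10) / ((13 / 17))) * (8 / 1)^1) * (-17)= -2312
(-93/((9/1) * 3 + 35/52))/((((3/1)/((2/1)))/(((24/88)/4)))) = -2418/15829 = -0.15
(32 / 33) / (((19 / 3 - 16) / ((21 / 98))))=-48 / 2233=-0.02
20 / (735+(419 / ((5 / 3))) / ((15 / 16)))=500 / 25079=0.02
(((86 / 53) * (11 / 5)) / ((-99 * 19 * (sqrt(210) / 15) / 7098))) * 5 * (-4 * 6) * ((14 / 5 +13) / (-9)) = -9185488 * sqrt(210) / 45315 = -2937.45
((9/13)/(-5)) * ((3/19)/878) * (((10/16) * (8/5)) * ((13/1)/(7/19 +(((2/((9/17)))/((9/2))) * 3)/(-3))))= 2187/3182750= 0.00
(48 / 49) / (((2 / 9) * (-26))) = -108 / 637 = -0.17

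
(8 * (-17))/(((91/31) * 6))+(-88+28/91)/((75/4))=-16924/1365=-12.40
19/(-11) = -19/11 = -1.73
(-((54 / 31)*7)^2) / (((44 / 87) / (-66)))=18646362 / 961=19403.08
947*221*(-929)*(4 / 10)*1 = -388855246 / 5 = -77771049.20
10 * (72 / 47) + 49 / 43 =16.46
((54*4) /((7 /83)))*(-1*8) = -143424 /7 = -20489.14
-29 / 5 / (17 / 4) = -1.36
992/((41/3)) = 2976/41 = 72.59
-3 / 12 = -1 / 4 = -0.25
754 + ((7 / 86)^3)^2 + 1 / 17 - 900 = -1003731308372383 / 6877642997312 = -145.94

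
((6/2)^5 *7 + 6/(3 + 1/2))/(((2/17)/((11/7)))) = 2228853/98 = 22743.40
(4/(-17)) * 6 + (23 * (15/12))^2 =224441/272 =825.15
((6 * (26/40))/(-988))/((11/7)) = -21/8360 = -0.00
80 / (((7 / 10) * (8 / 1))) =14.29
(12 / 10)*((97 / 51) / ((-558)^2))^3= 912673 / 3336833030784075465120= 0.00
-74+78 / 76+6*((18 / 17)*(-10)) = -88181 / 646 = -136.50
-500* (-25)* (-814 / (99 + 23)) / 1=-5087500 / 61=-83401.64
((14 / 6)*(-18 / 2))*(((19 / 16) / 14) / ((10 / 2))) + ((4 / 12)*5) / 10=-91 / 480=-0.19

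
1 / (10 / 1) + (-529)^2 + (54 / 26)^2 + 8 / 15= 1418818951 / 5070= 279845.95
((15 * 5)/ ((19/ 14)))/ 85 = 210/ 323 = 0.65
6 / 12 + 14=29 / 2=14.50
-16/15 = -1.07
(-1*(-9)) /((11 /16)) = 144 /11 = 13.09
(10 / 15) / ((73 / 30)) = 20 / 73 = 0.27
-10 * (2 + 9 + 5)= -160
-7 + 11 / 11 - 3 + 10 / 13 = -8.23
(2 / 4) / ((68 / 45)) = 45 / 136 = 0.33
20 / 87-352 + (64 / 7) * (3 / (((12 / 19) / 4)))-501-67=-454348 / 609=-746.06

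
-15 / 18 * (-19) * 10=475 / 3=158.33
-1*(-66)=66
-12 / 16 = -3 / 4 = -0.75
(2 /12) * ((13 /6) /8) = 13 /288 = 0.05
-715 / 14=-51.07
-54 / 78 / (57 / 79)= -237 / 247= -0.96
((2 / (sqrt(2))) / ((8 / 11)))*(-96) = -132*sqrt(2) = -186.68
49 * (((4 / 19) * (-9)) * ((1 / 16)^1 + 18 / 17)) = -134505 / 1292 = -104.11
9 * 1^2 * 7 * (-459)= -28917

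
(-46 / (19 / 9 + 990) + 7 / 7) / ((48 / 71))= 604565 / 428592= 1.41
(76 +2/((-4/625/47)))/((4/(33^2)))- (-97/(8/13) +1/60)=-59667349/15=-3977823.27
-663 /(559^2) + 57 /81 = 455326 /648999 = 0.70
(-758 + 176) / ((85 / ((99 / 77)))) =-5238 / 595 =-8.80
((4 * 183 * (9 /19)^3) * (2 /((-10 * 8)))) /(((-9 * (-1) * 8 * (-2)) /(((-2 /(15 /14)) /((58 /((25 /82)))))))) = -0.00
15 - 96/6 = -1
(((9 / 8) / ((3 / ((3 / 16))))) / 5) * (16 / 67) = 9 / 2680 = 0.00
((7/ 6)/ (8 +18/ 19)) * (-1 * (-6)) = 133/ 170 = 0.78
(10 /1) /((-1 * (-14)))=5 /7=0.71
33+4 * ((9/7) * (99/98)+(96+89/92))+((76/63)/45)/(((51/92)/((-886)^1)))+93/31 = 62933299091/162947295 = 386.22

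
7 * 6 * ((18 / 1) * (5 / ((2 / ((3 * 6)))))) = 34020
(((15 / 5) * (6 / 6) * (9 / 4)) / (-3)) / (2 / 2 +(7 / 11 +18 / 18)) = -99 / 116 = -0.85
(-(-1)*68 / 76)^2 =289 / 361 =0.80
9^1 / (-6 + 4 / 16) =-36 / 23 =-1.57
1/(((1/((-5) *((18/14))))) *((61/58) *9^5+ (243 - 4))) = -2610/25310957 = -0.00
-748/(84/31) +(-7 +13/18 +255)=-3443/126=-27.33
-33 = -33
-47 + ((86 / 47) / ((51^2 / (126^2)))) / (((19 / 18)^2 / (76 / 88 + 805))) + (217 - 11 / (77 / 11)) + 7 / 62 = 193043009355199 / 23409132362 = 8246.48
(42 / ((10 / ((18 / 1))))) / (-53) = -378 / 265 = -1.43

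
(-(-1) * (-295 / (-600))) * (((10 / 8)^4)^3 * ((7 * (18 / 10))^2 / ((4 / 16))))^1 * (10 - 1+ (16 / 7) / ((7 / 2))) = 1471658203125 / 33554432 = 43858.83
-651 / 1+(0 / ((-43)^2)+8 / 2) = -647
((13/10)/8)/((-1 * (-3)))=13/240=0.05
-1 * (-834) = 834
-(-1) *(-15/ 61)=-15/ 61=-0.25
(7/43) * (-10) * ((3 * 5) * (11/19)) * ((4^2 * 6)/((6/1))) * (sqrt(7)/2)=-92400 * sqrt(7)/817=-299.23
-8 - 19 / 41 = -347 / 41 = -8.46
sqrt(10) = 3.16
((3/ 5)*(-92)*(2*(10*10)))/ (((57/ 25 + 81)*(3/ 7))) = -322000/ 1041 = -309.32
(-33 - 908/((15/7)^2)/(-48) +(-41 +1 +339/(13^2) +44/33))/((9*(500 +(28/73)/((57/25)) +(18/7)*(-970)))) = 290361363817/79509353274000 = 0.00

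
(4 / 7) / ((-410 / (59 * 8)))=-944 / 1435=-0.66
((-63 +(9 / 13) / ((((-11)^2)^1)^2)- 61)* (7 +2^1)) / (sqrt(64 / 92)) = -1338.04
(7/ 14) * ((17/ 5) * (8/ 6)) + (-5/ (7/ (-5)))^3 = 246037/ 5145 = 47.82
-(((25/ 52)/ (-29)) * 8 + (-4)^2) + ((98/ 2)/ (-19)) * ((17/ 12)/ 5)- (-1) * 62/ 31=-6273961/ 429780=-14.60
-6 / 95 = -0.06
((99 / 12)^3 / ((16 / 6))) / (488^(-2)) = 401164731 / 8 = 50145591.38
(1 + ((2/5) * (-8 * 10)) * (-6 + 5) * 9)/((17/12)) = 204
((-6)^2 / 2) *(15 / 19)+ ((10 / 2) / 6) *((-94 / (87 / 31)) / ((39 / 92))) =-9985850 / 193401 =-51.63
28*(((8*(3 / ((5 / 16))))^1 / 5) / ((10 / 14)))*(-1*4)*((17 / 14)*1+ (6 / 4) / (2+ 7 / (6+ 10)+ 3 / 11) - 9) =17418.51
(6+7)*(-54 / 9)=-78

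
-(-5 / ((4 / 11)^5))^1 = 805255 / 1024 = 786.38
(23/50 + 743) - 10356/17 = 114141/850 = 134.28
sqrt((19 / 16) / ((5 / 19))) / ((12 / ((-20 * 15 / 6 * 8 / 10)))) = -19 * sqrt(5) / 6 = -7.08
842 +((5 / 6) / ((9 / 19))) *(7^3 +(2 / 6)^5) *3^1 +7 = 5815888 / 2187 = 2659.30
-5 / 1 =-5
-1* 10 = -10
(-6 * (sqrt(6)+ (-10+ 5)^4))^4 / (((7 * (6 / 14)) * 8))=52735185000 * sqrt(6)+ 8240505470694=8369679765435.27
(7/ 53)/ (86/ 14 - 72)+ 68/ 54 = 1.26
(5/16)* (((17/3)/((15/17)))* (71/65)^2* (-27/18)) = -1456849/405600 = -3.59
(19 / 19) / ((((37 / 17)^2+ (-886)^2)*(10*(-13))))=-289 / 29492477690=-0.00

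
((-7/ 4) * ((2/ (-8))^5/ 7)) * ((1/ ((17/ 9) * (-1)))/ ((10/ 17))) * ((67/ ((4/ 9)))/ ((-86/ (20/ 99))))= 603/ 7749632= 0.00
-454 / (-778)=227 / 389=0.58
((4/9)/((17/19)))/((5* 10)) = 38/3825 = 0.01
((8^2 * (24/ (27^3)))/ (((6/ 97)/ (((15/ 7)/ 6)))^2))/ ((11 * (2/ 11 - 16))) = -3763600/ 251725887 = -0.01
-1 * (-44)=44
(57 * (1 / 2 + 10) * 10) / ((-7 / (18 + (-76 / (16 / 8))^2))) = -1250010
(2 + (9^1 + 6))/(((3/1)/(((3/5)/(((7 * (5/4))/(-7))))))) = -68/25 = -2.72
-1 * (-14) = 14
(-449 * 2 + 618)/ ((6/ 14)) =-1960/ 3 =-653.33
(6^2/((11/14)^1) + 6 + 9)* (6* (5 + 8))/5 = 52182/55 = 948.76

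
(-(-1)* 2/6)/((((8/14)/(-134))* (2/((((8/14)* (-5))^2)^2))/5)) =-13400000/1029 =-13022.35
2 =2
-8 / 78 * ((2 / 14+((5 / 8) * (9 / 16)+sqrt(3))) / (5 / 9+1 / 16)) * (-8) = 5316 / 8099+1536 * sqrt(3) / 1157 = 2.96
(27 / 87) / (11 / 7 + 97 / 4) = 84 / 6989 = 0.01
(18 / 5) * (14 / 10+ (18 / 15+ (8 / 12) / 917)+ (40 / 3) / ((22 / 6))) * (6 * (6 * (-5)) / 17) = -203839848 / 857395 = -237.74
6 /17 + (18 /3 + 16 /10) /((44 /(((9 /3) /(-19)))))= 609 /1870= 0.33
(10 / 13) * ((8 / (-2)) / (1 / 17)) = -680 / 13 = -52.31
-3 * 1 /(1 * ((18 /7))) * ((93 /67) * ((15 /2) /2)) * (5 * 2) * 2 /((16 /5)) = -81375 /2144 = -37.95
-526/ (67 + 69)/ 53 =-263/ 3604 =-0.07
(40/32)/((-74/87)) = -435/296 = -1.47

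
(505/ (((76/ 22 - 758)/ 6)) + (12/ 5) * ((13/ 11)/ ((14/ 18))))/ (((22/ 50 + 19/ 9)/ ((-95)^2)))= -9575209125/ 7336868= -1305.08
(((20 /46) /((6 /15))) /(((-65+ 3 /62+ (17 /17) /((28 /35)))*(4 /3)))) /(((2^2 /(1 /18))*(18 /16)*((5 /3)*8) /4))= -155 /3270186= -0.00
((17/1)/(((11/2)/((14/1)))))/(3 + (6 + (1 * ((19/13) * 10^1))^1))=6188/3377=1.83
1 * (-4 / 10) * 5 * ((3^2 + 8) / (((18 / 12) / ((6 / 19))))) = -136 / 19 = -7.16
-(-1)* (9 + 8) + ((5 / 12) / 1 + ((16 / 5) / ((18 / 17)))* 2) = 4223 / 180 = 23.46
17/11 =1.55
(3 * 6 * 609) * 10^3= 10962000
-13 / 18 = -0.72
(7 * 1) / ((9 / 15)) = 35 / 3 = 11.67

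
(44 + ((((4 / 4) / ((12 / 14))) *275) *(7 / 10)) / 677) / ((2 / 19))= 6842869 / 16248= 421.15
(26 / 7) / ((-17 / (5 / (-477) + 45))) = -557960 / 56763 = -9.83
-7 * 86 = -602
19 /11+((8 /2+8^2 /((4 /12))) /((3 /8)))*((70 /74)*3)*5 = 3019103 /407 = 7417.94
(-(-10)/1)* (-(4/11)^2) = -160/121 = -1.32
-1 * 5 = -5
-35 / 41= -0.85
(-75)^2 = 5625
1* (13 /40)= 13 /40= 0.32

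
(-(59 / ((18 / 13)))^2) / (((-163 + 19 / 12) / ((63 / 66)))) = 316771 / 29502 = 10.74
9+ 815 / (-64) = -239 / 64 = -3.73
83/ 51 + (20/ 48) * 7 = 309/ 68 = 4.54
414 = 414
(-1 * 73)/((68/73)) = -5329/68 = -78.37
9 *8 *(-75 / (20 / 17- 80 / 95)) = -16150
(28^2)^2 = 614656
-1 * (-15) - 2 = 13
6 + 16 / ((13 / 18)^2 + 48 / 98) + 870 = 14319948 / 16057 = 891.82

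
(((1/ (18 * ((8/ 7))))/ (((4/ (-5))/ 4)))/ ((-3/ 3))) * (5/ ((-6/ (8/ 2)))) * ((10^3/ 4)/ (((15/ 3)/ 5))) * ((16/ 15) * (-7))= 122500/ 81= 1512.35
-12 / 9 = -1.33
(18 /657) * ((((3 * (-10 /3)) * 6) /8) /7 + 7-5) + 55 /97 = 29366 /49567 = 0.59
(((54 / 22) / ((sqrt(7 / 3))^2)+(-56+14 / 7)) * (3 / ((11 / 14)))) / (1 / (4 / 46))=-48924 / 2783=-17.58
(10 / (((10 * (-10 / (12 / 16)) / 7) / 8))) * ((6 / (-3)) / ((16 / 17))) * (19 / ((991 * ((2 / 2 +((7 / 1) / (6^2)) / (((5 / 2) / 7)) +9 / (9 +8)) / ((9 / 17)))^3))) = 4743110925 / 1666212045713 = 0.00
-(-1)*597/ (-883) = -597/ 883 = -0.68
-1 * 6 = -6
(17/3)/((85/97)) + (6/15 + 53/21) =986/105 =9.39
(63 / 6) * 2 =21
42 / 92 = 21 / 46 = 0.46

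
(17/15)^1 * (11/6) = 187/90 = 2.08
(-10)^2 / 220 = 5 / 11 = 0.45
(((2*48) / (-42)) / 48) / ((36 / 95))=-95 / 756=-0.13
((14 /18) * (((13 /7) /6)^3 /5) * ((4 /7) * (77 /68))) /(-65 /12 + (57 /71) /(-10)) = -1715857 /3160030482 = -0.00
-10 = -10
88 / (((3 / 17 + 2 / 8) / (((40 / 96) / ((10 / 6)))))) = 1496 / 29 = 51.59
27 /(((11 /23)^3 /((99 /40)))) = 2956581 /4840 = 610.86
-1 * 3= -3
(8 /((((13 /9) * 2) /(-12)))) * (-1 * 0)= 0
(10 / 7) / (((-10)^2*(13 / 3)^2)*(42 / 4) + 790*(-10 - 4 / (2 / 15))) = -3 / 24955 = -0.00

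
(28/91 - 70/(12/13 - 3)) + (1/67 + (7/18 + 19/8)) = 6921563/188136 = 36.79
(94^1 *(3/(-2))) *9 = -1269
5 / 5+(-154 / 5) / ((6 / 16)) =-1217 / 15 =-81.13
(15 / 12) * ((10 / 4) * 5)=125 / 8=15.62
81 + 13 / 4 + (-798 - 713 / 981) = -2803607 / 3924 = -714.48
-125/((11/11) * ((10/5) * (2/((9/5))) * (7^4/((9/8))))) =-2025/76832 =-0.03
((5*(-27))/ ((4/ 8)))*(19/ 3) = -1710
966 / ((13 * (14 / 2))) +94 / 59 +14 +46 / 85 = 1743952 / 65195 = 26.75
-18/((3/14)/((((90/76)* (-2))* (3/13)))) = 11340/247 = 45.91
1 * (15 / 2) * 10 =75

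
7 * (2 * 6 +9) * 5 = 735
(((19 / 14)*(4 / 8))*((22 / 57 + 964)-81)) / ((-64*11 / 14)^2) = 352471 / 1486848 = 0.24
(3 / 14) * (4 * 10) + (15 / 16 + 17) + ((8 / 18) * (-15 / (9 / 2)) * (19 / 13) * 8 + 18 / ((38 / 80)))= 35166661 / 746928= 47.08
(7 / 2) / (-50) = -7 / 100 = -0.07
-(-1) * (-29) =-29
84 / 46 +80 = 1882 / 23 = 81.83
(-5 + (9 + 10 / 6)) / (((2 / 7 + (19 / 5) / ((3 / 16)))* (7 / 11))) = 935 / 2158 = 0.43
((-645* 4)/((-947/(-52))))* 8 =-1073280/947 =-1133.35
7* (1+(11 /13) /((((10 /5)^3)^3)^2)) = 23855181 /3407872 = 7.00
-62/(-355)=62/355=0.17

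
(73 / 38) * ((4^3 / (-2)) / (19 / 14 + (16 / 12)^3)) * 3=-1324512 / 26771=-49.48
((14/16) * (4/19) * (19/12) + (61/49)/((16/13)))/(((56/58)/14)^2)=2577665/9408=273.99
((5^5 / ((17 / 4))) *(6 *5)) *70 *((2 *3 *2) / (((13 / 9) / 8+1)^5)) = 195039697305600 / 24137569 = 8080337.22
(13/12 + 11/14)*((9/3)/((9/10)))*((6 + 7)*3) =10205/42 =242.98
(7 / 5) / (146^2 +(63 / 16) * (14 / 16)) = 896 / 13644445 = 0.00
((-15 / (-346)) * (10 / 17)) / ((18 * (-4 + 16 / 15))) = -125 / 258808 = -0.00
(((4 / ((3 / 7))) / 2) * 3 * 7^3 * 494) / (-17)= -139540.47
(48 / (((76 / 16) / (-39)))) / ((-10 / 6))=22464 / 95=236.46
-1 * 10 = -10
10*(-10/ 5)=-20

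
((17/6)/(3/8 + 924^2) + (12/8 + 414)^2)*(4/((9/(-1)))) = -14150032015385/184415697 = -76729.00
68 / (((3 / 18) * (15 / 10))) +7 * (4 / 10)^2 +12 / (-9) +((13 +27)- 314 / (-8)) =105311 / 300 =351.04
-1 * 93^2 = -8649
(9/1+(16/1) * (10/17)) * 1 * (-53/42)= -16589/714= -23.23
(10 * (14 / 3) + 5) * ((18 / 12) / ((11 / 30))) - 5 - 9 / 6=4507 / 22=204.86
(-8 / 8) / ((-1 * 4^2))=1 / 16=0.06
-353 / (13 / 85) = -30005 / 13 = -2308.08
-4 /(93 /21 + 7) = -7 /20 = -0.35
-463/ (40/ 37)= -17131/ 40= -428.28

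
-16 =-16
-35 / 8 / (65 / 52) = -7 / 2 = -3.50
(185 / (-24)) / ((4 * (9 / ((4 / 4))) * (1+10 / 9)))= -185 / 1824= -0.10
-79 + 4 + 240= 165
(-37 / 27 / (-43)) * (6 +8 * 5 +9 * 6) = 3700 / 1161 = 3.19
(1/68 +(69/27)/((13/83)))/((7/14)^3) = 259858/1989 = 130.65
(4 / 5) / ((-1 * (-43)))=4 / 215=0.02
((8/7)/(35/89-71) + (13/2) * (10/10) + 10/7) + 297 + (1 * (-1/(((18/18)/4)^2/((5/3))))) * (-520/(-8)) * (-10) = 17638.25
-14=-14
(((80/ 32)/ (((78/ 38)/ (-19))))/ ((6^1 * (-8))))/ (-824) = -0.00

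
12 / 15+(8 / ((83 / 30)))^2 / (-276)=609788 / 792235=0.77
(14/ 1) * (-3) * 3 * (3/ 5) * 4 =-1512/ 5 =-302.40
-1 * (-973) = 973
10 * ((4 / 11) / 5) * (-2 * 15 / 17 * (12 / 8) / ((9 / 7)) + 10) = 1080 / 187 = 5.78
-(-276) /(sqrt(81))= 92 /3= 30.67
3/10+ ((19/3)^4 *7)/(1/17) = 155082233/810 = 191459.55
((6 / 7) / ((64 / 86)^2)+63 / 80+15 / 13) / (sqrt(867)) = 270937* sqrt(3) / 3960320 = 0.12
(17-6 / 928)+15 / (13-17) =6145 / 464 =13.24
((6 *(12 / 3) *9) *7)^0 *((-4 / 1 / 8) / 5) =-1 / 10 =-0.10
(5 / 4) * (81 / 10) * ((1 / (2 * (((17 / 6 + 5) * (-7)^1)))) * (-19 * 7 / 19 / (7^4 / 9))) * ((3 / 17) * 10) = 32805 / 7673596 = 0.00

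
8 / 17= 0.47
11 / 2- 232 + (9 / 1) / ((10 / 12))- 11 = -2267 / 10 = -226.70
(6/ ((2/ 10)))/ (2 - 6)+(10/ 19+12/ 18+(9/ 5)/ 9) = -3481/ 570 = -6.11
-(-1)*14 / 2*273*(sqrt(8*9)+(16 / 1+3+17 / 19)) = 11466*sqrt(2)+722358 / 19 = 54234.21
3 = 3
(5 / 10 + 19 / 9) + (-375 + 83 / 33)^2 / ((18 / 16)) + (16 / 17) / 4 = 41098316327 / 333234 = 123331.70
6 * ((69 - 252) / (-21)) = 366 / 7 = 52.29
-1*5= -5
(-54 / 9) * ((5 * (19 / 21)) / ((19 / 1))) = -10 / 7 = -1.43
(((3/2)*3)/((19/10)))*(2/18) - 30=-565/19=-29.74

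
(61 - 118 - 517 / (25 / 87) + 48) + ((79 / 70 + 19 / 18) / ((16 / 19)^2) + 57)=-1748.08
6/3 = 2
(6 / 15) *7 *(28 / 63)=56 / 45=1.24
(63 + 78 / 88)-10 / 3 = 7993 / 132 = 60.55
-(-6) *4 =24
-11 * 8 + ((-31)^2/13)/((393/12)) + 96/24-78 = -272042/1703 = -159.74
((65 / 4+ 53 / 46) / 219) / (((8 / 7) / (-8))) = -11207 / 20148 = -0.56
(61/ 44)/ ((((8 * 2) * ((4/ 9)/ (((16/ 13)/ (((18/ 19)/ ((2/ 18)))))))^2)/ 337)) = 7421077/ 2409264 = 3.08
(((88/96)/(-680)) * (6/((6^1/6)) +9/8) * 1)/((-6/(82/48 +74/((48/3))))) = 0.01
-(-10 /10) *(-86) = -86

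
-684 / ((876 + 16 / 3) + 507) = -0.49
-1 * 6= -6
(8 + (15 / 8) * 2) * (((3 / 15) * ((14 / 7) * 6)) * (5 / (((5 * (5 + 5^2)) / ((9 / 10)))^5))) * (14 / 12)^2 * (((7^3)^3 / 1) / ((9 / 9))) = 7527682910601 / 125000000000000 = 0.06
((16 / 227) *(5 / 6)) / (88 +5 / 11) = 440 / 662613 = 0.00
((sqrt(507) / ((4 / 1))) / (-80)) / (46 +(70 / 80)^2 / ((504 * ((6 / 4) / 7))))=-0.00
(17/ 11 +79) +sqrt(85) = sqrt(85) +886/ 11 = 89.76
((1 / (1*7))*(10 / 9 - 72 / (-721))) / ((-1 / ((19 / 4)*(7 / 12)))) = -74651 / 155736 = -0.48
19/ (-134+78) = -19/ 56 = -0.34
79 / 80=0.99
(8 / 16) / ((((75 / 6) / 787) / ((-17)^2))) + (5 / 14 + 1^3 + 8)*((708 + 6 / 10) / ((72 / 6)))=13510363 / 1400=9650.26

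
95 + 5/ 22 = 2095/ 22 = 95.23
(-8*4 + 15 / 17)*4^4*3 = -406272 / 17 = -23898.35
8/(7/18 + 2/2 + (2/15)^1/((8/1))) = 1440/253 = 5.69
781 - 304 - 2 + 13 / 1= 488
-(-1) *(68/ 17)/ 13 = 4/ 13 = 0.31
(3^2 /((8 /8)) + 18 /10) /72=3 /20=0.15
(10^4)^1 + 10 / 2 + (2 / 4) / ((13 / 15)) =260145 / 26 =10005.58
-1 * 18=-18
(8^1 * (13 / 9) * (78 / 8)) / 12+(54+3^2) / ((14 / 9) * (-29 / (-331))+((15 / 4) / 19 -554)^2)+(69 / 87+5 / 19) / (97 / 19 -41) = 8792112197466727849 / 939361578843161430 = 9.36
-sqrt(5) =-2.24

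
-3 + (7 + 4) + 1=9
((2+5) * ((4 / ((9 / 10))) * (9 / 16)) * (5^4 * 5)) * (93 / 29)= 10171875 / 58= 175377.16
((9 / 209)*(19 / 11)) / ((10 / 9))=0.07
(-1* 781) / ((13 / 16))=-12496 / 13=-961.23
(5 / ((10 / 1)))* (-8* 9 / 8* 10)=-45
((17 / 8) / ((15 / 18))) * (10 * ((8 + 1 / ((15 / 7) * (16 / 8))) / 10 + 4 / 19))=100181 / 3800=26.36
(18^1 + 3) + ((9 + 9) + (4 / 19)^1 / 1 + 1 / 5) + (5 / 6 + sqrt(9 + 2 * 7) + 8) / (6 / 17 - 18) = 1330721 / 34200 - 17 * sqrt(23) / 300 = 38.64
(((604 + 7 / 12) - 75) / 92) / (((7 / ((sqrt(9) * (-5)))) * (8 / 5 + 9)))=-158875 / 136528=-1.16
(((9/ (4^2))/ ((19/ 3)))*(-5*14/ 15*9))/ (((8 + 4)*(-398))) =189/ 241984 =0.00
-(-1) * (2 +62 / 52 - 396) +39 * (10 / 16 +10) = 2243 / 104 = 21.57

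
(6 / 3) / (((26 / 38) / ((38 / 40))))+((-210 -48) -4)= -33699 / 130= -259.22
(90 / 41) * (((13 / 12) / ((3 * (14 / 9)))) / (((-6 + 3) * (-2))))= 195 / 2296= 0.08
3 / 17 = 0.18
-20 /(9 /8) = -160 /9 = -17.78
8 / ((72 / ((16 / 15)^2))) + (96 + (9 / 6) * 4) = 206806 / 2025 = 102.13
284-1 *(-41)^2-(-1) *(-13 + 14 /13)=-18316 /13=-1408.92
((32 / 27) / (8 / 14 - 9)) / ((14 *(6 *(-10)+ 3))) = 16 / 90801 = 0.00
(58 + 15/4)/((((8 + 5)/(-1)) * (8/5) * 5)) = -19/32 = -0.59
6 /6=1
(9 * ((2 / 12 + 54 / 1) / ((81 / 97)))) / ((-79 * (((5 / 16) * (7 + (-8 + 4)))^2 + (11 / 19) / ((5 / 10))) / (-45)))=383344000 / 2347959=163.27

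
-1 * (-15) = 15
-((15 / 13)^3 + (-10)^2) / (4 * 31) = -223075 / 272428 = -0.82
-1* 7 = -7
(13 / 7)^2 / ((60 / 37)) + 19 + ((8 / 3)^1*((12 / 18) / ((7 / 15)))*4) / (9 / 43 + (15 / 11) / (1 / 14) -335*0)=588219977 / 26839260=21.92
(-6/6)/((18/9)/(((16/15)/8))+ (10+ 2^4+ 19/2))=-2/101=-0.02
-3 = -3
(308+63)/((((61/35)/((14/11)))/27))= 4908330/671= 7314.95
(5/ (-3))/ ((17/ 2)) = -10/ 51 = -0.20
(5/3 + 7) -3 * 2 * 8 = -118/3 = -39.33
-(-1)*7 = 7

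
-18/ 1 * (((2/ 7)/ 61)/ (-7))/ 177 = 12/ 176351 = 0.00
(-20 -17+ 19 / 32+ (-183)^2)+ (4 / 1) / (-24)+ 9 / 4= 33454.68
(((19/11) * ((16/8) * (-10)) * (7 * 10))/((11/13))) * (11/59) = -345800/649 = -532.82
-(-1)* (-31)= -31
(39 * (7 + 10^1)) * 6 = 3978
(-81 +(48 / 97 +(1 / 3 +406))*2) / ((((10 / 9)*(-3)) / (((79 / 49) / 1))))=-16843037 / 47530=-354.37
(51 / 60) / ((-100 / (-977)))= 16609 / 2000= 8.30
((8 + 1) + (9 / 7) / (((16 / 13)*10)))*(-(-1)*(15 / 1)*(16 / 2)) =30591 / 28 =1092.54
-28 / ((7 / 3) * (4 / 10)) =-30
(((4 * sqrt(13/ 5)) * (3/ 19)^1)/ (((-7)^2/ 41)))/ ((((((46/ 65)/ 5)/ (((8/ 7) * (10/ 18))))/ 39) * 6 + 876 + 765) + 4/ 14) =4157400 * sqrt(65)/ 64560912269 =0.00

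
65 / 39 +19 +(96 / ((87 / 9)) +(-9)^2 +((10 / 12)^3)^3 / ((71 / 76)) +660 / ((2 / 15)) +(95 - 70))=26387771308387 / 5187494016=5086.81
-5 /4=-1.25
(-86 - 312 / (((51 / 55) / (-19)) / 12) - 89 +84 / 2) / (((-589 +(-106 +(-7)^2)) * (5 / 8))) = -274084 / 1445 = -189.68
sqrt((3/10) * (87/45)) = sqrt(58)/10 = 0.76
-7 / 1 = -7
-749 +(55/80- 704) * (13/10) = -266129/160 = -1663.31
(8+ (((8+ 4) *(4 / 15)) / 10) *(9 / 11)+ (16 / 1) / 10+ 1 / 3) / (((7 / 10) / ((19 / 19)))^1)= 16822 / 1155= 14.56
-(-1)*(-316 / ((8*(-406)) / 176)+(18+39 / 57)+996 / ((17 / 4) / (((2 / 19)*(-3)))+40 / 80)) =-49245829 / 1199527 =-41.05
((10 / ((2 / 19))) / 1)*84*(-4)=-31920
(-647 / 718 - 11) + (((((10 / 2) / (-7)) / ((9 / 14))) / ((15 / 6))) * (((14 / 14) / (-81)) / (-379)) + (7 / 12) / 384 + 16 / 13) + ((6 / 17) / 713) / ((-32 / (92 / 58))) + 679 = 668.33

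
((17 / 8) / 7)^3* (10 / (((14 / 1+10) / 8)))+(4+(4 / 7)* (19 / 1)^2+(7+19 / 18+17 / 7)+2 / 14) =174654815 / 790272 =221.01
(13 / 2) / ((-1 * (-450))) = 13 / 900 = 0.01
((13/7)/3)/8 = 13/168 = 0.08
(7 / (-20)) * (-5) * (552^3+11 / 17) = 20015396429 / 68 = 294344065.13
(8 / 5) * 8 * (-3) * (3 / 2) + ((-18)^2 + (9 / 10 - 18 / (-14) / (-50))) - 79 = 32948 / 175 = 188.27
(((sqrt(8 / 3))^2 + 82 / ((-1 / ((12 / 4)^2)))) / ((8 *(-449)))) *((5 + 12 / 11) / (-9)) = -73901 / 533412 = -0.14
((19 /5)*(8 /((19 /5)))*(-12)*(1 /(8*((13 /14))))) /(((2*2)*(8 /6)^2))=-189 /104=-1.82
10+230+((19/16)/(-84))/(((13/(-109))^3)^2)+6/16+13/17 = -4670.80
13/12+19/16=109/48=2.27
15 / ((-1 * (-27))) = 5 / 9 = 0.56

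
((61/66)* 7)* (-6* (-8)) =3416/11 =310.55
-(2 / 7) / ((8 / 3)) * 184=-138 / 7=-19.71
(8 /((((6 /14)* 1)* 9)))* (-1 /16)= -7 /54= -0.13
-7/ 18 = -0.39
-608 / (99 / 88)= -4864 / 9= -540.44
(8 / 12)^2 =0.44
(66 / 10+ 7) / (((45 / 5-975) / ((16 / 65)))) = -544 / 156975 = -0.00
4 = 4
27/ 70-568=-39733/ 70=-567.61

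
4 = 4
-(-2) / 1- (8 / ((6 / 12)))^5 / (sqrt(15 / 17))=2- 1048576*sqrt(255) / 15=-1116292.40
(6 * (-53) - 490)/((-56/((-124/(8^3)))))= -3131/896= -3.49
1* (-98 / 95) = -98 / 95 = -1.03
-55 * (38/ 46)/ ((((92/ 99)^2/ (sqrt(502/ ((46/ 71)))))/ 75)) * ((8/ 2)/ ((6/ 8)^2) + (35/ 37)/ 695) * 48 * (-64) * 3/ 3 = 5394935751480000 * sqrt(409883)/ 1439222263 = 2399873563.91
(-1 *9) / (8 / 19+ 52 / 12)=-513 / 271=-1.89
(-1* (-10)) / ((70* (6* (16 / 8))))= 1 / 84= 0.01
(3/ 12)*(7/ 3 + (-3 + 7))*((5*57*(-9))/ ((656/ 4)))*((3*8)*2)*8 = -389880/ 41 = -9509.27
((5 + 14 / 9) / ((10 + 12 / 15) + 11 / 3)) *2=590 / 651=0.91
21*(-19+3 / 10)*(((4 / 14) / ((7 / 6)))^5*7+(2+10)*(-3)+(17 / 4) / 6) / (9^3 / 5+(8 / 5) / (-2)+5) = 6390450701107 / 69177612000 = 92.38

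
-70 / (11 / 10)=-700 / 11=-63.64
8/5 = 1.60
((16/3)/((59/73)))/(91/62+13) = 72416/158769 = 0.46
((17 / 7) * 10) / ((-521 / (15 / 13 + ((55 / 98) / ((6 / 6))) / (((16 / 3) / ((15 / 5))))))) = -0.07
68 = 68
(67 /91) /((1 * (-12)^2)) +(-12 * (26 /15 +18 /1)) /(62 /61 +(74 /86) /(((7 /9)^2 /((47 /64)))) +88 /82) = -1744066912345661 /23084967512880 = -75.55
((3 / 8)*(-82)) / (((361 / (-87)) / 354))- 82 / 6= 5652629 / 2166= 2609.71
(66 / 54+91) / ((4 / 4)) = 830 / 9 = 92.22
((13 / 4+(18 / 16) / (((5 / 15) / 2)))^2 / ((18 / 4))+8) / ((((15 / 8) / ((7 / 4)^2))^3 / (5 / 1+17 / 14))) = 8285851 / 10125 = 818.36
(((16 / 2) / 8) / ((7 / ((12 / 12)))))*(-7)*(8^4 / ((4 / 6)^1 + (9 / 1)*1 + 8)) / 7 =-12288 / 371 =-33.12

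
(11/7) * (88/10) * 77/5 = 5324/25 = 212.96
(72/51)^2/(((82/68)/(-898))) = -1034496/697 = -1484.21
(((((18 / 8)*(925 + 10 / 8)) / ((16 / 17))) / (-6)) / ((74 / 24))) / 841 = -566865 / 3982976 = -0.14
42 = 42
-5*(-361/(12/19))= 34295/12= 2857.92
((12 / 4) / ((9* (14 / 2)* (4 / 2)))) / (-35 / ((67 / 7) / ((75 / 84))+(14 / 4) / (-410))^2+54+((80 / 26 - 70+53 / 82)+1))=-342666213279 / 166684829700683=-0.00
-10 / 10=-1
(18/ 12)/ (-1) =-3/ 2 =-1.50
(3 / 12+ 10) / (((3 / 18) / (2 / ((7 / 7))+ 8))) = 615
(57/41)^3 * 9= 1666737/68921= 24.18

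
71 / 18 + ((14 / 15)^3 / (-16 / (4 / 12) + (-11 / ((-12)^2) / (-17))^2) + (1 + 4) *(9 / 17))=72337308196747 / 11002599915750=6.57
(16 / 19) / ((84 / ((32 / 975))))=0.00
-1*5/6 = -5/6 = -0.83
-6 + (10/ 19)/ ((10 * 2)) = -5.97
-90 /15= -6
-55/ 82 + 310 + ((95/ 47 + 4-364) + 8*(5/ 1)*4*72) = 44210585/ 3854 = 11471.35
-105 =-105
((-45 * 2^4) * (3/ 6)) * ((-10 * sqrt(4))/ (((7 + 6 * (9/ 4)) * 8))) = 1800/ 41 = 43.90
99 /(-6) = -33 /2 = -16.50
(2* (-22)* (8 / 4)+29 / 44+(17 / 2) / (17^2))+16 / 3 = -183959 / 2244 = -81.98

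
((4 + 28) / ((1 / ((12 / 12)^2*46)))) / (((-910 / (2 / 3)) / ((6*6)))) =-17664 / 455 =-38.82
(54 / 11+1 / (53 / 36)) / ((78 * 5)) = 543 / 37895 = 0.01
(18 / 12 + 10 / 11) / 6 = 53 / 132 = 0.40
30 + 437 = 467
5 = 5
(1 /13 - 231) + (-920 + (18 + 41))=-14195 /13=-1091.92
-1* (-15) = 15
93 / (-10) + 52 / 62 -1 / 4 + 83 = 46059 / 620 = 74.29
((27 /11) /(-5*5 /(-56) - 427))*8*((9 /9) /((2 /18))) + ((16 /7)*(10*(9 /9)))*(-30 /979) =-182479872 /163697611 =-1.11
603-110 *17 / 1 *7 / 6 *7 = -44006 / 3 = -14668.67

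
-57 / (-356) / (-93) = -19 / 11036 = -0.00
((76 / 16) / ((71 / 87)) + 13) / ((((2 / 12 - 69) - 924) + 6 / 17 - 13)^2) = 13902345 / 746802742151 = 0.00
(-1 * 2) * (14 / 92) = -7 / 23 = -0.30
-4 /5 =-0.80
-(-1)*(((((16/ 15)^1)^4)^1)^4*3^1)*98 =1807780919223536058368/ 2189469451904296875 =825.67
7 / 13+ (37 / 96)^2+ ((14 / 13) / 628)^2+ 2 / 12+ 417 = 417.85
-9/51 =-3/17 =-0.18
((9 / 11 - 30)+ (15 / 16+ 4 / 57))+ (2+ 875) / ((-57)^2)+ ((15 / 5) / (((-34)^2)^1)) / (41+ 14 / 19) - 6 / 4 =-3853381950703 / 131048908848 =-29.40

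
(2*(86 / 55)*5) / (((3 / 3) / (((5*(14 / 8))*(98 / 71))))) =147490 / 781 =188.85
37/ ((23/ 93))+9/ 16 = 55263/ 368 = 150.17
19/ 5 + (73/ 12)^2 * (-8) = -26303/ 90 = -292.26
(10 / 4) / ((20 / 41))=41 / 8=5.12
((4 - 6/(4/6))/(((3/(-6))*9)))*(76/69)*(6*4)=6080/207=29.37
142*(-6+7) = 142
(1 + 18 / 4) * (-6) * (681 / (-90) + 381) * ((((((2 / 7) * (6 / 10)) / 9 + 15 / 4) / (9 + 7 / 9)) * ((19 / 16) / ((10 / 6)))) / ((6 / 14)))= -1010857893 / 128000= -7897.33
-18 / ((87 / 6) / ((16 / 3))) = -192 / 29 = -6.62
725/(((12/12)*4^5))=725/1024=0.71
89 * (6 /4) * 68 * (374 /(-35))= -3395172 /35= -97004.91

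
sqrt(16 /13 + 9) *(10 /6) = 5 *sqrt(1729) /39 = 5.33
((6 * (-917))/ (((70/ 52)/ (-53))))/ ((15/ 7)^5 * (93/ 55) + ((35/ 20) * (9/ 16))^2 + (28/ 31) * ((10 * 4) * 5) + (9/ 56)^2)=25425897427746816/ 30287223662975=839.49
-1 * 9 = -9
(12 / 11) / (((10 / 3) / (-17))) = -306 / 55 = -5.56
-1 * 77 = -77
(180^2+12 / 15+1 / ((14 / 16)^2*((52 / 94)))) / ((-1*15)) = -34401356 / 15925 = -2160.21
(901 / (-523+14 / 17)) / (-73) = 15317 / 648021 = 0.02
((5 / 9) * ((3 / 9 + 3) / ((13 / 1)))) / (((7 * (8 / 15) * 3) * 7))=125 / 68796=0.00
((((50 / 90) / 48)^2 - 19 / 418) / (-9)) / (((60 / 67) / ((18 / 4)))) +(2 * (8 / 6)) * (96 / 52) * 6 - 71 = -132698208293 / 3202467840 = -41.44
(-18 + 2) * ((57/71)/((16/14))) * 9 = -7182/71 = -101.15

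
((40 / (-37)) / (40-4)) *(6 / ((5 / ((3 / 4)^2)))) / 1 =-0.02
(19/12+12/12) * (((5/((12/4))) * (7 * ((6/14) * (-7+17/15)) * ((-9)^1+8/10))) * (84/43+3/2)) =2145.92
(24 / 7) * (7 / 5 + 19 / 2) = 1308 / 35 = 37.37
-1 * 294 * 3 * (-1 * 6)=5292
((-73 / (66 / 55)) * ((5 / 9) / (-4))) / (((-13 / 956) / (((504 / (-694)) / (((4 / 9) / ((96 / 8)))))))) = 54958050 / 4511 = 12183.12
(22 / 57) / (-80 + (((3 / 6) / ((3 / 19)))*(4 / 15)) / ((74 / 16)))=-6105 / 1262512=-0.00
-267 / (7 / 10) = -2670 / 7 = -381.43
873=873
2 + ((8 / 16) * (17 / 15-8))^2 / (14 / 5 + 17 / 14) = 124843 / 25290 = 4.94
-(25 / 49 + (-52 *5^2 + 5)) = 63430 / 49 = 1294.49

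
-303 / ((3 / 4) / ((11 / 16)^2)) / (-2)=12221 / 128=95.48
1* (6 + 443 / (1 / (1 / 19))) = 557 / 19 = 29.32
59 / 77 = 0.77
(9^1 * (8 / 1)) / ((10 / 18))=648 / 5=129.60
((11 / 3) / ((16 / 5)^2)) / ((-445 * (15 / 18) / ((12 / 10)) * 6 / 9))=-99 / 56960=-0.00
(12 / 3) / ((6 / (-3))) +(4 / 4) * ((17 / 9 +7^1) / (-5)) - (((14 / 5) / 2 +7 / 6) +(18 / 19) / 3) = -11389 / 1710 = -6.66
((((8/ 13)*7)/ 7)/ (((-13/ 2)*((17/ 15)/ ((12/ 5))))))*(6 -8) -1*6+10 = 12644/ 2873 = 4.40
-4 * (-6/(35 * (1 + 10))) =24/385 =0.06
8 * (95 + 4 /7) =5352 /7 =764.57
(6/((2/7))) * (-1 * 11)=-231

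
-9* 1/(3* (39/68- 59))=204/3973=0.05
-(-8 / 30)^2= -0.07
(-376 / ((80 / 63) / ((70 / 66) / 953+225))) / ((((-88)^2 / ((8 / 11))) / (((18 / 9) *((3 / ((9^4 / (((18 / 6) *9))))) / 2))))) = -116401187 / 1506910284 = -0.08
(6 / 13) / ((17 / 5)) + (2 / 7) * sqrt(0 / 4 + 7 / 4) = 30 / 221 + sqrt(7) / 7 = 0.51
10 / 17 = 0.59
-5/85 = -1/17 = -0.06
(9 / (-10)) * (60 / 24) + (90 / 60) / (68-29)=-115 / 52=-2.21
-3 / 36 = -1 / 12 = -0.08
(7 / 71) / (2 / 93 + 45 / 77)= 50127 / 308069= 0.16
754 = 754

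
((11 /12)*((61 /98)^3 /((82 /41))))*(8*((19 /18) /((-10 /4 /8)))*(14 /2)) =-47439029 /2268945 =-20.91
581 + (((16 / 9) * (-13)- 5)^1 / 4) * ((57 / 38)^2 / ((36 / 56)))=40061 / 72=556.40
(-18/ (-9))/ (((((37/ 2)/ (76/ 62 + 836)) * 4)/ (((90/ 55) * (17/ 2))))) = 3970962/ 12617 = 314.73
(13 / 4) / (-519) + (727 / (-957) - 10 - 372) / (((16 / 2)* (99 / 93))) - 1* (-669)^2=-19564007480309 / 43708104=-447605.95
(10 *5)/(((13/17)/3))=2550/13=196.15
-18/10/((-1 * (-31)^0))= 9/5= 1.80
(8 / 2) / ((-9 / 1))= -4 / 9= -0.44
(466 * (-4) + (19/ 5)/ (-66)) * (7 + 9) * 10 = -9842224/ 33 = -298249.21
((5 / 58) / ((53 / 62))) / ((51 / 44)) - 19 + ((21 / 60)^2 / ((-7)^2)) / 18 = -3558053071 / 188128800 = -18.91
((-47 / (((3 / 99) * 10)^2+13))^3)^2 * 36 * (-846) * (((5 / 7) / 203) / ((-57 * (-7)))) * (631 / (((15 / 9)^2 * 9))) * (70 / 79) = -230337893160882777630340910259806256 / 17911982975305950502885303328729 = -12859.43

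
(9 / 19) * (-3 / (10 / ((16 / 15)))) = -72 / 475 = -0.15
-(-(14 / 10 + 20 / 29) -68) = 10163 / 145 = 70.09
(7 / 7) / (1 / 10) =10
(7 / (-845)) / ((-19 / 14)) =98 / 16055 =0.01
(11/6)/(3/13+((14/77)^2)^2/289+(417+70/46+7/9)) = 41749733883/9553787978200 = 0.00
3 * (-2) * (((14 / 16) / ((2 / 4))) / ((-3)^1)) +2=11 / 2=5.50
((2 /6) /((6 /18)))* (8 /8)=1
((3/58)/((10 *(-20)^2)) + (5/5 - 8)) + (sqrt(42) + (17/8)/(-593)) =-963523221/137576000 + sqrt(42) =-0.52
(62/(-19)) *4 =-248/19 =-13.05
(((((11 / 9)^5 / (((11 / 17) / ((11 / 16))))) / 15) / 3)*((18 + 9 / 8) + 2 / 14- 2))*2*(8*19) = 50302830391 / 148803480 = 338.05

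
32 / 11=2.91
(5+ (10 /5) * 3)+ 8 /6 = 37 /3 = 12.33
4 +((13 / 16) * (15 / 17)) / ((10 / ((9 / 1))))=2527 / 544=4.65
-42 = -42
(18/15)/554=3/1385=0.00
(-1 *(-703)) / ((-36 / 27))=-2109 / 4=-527.25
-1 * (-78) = 78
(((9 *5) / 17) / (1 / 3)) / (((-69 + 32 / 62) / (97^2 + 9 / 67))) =-2638274220 / 2418097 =-1091.05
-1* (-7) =7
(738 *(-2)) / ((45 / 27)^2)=-13284 / 25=-531.36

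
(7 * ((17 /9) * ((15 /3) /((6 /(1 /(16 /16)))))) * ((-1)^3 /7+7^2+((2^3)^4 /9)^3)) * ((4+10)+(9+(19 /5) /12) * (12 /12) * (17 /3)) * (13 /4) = 639077068143733505 /2834352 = 225475547195.17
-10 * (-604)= 6040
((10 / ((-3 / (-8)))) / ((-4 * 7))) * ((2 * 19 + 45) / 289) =-1660 / 6069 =-0.27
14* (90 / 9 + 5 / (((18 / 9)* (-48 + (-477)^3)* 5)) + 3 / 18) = 735601582 / 5168161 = 142.33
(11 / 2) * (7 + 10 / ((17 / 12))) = 2629 / 34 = 77.32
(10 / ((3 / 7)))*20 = 1400 / 3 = 466.67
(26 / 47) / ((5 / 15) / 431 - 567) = -16809 / 17228555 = -0.00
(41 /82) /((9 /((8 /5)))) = 4 /45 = 0.09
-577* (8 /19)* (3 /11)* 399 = -290808 /11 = -26437.09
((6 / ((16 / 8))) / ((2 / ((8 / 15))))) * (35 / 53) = 28 / 53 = 0.53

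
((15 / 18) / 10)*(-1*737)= -737 / 12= -61.42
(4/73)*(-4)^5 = -4096/73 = -56.11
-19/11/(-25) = 19/275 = 0.07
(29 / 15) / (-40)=-29 / 600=-0.05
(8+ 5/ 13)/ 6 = 109/ 78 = 1.40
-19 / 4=-4.75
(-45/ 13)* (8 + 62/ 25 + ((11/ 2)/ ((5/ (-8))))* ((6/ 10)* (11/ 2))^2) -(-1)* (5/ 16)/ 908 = 1394994713/ 4721600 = 295.45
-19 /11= -1.73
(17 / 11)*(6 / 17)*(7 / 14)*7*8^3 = 977.45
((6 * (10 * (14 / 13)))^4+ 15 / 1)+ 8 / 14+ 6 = 17431881.80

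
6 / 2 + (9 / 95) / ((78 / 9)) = 7437 / 2470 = 3.01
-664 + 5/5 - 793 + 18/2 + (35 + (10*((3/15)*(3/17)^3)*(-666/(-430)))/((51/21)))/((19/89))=-437744908884/341183285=-1283.02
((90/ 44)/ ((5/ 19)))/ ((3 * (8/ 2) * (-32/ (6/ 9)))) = -19/ 1408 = -0.01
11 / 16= 0.69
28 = 28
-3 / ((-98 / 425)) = 1275 / 98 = 13.01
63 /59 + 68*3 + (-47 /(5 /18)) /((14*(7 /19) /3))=1541706 /14455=106.66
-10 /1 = -10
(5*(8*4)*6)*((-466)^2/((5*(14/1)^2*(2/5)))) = 26058720/49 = 531810.61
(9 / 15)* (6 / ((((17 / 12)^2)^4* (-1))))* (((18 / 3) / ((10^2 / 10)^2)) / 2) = -5804752896 / 871969680125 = -0.01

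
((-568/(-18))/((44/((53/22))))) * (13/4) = 48919/8712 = 5.62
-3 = -3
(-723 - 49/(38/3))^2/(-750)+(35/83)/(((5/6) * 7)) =-21105277401/29963000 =-704.38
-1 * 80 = -80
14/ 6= 7/ 3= 2.33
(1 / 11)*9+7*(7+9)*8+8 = 9953 / 11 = 904.82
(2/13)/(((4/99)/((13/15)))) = 33/10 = 3.30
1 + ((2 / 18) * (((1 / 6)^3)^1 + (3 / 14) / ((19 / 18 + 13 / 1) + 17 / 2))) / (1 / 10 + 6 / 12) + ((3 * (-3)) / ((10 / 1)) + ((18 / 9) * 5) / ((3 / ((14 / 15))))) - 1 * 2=50292461 / 41436360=1.21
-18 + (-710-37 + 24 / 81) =-20647 / 27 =-764.70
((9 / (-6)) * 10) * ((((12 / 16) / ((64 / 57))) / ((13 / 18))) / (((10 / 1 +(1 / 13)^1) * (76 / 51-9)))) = 1177335 / 6422144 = 0.18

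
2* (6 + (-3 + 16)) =38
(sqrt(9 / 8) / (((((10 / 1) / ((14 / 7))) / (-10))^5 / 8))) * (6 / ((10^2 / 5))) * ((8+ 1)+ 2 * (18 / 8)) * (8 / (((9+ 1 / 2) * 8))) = -7776 * sqrt(2) / 95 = -115.76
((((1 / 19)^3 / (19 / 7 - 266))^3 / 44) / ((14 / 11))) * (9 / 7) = -63 / 16160262137030962866824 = -0.00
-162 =-162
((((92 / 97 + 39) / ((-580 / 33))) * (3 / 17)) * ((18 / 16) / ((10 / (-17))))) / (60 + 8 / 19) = 2623995 / 206676736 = 0.01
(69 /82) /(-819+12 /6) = -69 /66994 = -0.00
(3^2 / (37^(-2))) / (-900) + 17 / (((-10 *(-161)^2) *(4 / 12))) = -35486359 / 2592100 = -13.69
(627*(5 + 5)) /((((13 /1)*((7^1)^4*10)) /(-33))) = -20691 /31213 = -0.66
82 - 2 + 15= 95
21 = 21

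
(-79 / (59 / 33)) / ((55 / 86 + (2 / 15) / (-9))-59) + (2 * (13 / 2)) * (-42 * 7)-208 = -161115259220 / 39986483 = -4029.24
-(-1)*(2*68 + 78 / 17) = 2390 / 17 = 140.59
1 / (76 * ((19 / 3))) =3 / 1444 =0.00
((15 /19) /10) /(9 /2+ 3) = 1 /95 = 0.01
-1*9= -9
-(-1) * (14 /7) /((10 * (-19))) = -1 /95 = -0.01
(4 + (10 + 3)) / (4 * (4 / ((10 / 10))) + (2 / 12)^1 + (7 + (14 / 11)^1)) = 1122 / 1613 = 0.70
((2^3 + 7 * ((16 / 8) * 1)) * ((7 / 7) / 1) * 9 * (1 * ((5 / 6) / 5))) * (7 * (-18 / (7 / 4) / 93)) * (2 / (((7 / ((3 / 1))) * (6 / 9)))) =-7128 / 217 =-32.85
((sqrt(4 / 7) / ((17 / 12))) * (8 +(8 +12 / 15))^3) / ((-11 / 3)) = -6096384 * sqrt(7) / 23375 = -690.03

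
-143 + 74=-69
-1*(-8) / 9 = 8 / 9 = 0.89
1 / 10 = 0.10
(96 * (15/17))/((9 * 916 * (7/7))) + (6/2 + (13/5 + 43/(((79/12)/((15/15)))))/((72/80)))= 36416311/2767923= 13.16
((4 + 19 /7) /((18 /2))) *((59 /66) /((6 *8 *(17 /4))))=2773 /848232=0.00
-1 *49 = -49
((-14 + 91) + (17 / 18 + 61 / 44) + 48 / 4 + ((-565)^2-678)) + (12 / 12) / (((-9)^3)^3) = 5431668789175615 / 17046501516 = 318638.33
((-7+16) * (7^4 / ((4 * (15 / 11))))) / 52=79233 / 1040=76.19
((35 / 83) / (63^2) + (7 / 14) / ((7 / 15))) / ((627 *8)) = 100855 / 472115952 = 0.00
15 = 15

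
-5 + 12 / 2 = 1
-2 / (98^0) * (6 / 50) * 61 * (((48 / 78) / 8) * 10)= -732 / 65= -11.26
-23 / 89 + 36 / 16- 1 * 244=-86155 / 356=-242.01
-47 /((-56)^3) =47 /175616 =0.00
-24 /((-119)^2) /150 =-4 /354025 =-0.00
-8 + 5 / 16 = -123 / 16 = -7.69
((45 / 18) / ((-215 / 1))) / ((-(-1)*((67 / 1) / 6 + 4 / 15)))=-15 / 14749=-0.00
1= 1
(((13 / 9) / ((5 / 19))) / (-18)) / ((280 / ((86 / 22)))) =-10621 / 2494800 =-0.00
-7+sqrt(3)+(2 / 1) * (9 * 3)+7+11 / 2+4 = sqrt(3)+127 / 2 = 65.23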